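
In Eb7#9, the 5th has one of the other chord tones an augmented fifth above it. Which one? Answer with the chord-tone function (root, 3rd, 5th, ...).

9th

Eb dominant seventh sharp nine: Eb–G–Bb–Db–F#.
The 5th is Bb. An augmented fifth above Bb is F#.
F# is the chord's 9th.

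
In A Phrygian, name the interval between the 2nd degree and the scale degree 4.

The scale runs A Bb C D E F G.
So we need the interval from Bb up to D.
From Bb to D is 4 semitones, exactly the major third.

major third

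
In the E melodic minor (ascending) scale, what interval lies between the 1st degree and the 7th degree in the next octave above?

E melodic minor: E F# G A B C# D#.
So we need the interval from E up to D#.
E up to D# spans 14 letter names and 23 semitones — a major fourteenth.

major fourteenth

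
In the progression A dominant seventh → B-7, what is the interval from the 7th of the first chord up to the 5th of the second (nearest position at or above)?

A dominant seventh has G as its 7th, and B-7 has F♯ as its 5th.
Counting 7 letters and 11 half steps from G gives a major seventh.

major seventh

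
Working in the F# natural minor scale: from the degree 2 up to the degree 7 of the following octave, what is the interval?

minor thirteenth

The scale runs F# G# A B C# D E.
Degree 2 = G#; degree 7 (up an octave) = E.
13 letter names make it a thirteenth; at 20 semitones (a half step narrower than major) the quality is minor.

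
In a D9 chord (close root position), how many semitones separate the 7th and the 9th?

Spelling the chord: D-F#-A-C-E.
C to E is a major third: 4 semitones.

4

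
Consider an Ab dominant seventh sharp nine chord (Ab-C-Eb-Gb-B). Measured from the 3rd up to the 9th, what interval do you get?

That puts C below B.
From C to B is 11 semitones, exactly the major seventh.

major seventh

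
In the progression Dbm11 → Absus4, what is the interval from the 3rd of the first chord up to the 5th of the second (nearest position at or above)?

M7

The 3rd of Dbm11 is Fb; the 5th of Absus4 is Eb.
From Fb to Eb is 11 semitones, exactly the major seventh.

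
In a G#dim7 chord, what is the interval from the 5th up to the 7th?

m3

The chord tones of G#dim7 (G# diminished seventh) are G#-B-D-F.
That puts D below F.
3 letter names make it a third; at 3 semitones (a half step narrower than major) the quality is minor.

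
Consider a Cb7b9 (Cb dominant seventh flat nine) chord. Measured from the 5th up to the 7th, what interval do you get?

Cb dominant seventh flat nine: Cb Eb Gb Bbb Dbb.
5th = Gb; 7th = Bbb.
From Gb to Bbb: 3 semitones over a third = minor.

minor third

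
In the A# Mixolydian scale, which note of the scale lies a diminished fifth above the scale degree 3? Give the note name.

The scale is A# B# C## D# E# F## G#.
The scale degree 3 is C##; a diminished fifth above that is G# — scale degree 7.

G#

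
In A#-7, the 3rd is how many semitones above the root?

3

A# minor seventh: A# C# E# G#.
A# to C# is a minor third: 3 semitones.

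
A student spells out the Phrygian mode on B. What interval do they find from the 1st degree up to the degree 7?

Spelling the Phrygian mode on B: B C D E F♯ G A.
So we need the interval from B up to A.
B up to A is 10 semitones, a half step narrower than a major seventh, so the interval is minor.

minor 7th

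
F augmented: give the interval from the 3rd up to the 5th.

M3

Spelling the chord: F–A–C♯.
The 3rd is A and the 5th is C♯.
Counting 3 letters and 4 half steps from A gives a major third.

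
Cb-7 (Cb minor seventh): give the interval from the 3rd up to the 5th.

Cb-7: Cb–Ebb–Gb–Bbb.
The 3rd is Ebb and the 5th is Gb.
Ebb up to Gb spans 3 letter names and 4 semitones — a major third.

major third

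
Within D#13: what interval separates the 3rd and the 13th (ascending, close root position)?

P11

D#13 (D# dominant thirteenth) is spelled D#–F##–A#–C#–E#–B#.
That puts F## below B#.
Counting 11 letters and 17 half steps from F## gives a perfect eleventh.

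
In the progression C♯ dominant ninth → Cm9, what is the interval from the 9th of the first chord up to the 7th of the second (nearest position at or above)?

C♯ dominant ninth has D♯ as its 9th, and Cm9 has B♭ as its 7th.
From D♯ to B♭: 7 semitones over a sixth = diminished.

d6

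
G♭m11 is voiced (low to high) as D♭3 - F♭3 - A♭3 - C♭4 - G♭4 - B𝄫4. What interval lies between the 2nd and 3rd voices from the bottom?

Those voices are F♭3 and A♭3.
Counting 3 letters and 4 half steps from F♭ gives a major third.

major third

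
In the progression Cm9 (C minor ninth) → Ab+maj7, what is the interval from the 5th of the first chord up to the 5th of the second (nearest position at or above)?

major 6th

Cm9 (C minor ninth) has G as its 5th, and Ab+maj7 has E as its 5th.
G up to E spans 6 letter names and 9 semitones — a major sixth.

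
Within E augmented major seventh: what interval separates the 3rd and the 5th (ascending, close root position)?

major third

Spelling the chord: E–G#–B#–D#.
3rd = G#; 5th = B#.
G# up to B# spans 3 letter names and 4 semitones — a major third.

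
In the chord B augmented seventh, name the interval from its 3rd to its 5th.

Baug7: B D♯ F𝄪 A.
3rd = D♯; 5th = F𝄪.
Counting 3 letters and 4 half steps from D♯ gives a major third.

major third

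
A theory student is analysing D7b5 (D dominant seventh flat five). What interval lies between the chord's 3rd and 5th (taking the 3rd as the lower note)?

diminished third

D7b5 is spelled D F♯ A♭ C.
3rd = F♯; 5th = A♭.
3 letter names make it a third; at 2 semitones (a whole step narrower than major) the quality is diminished.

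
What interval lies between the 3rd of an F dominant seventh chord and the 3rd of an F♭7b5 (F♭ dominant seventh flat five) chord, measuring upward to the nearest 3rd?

d8

F dominant seventh has A as its 3rd, and F♭7b5 (F♭ dominant seventh flat five) has A♭ as its 3rd.
8 letter names make it an octave; at 11 semitones (a half step narrower than perfect) the quality is diminished.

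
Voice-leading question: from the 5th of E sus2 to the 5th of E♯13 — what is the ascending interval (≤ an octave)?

A1

The 5th of E sus2 is B; the 5th of E♯13 is B♯.
1 letter names make it a unison; at 1 semitone (a half step wider than perfect) the quality is augmented.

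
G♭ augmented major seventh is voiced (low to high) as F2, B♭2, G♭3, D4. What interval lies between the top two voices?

augmented fifth

Those voices are G♭3 and D4.
From G♭ to D: 8 semitones over a fifth = augmented.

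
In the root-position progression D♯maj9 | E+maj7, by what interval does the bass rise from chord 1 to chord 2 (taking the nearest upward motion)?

The roots are D♯ and E.
2 letter names make it a second; at 1 semitone (a half step narrower than major) the quality is minor.

minor 2nd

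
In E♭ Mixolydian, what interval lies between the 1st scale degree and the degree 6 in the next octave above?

major thirteenth

The scale runs E♭ F G A♭ B♭ C D♭.
The 1st scale degree is E♭ and the degree 6 (up an octave) is C.
E♭ up to C spans 13 letter names and 21 semitones — a major thirteenth.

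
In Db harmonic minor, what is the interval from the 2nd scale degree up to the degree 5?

Db harmonic minor: Db Eb Fb Gb Ab Bbb C.
So we need the interval from Eb up to Ab.
Counting 4 letters and 5 half steps from Eb gives a perfect fourth.

perfect 4th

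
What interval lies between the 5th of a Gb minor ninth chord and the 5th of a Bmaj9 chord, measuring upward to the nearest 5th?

A3

The 5th of Gb minor ninth is Db; the 5th of Bmaj9 is F#.
From Db to F#: 5 semitones over a third = augmented.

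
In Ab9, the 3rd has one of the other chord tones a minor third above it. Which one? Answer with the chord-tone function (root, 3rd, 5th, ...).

Spelling the chord: Ab-C-Eb-Gb-Bb.
The 3rd is C. A minor third above C is Eb.
Eb is the chord's 5th.

5th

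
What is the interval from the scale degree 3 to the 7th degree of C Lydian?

C lydian: C D E F# G A B.
That puts E below B.
E up to B spans 5 letter names and 7 semitones — a perfect fifth.

P5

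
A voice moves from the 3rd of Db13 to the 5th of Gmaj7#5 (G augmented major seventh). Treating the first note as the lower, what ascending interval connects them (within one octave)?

augmented 6th

The 3rd of Db13 is F; the 5th of Gmaj7#5 (G augmented major seventh) is D#.
F up to D# is 10 semitones, a half step wider than a major sixth, so the interval is augmented.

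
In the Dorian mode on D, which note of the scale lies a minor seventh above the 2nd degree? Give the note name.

D

The scale is D E F G A B C.
The 2nd degree is E; a minor seventh above that is D — scale degree 1.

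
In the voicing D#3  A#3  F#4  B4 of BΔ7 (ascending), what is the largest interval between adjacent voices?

minor sixth

Adjacent intervals: D#3→A#3 = perfect fifth; A#3→F#4 = minor sixth; F#4→B4 = perfect fourth.
The largest is A#3 to F#4, a minor sixth (8 semitones).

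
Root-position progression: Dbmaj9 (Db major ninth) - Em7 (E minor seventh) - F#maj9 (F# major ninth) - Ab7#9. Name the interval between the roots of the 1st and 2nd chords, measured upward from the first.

The roots are Db and E.
Db up to E is 3 semitones, a half step wider than a major second, so the interval is augmented.

augmented second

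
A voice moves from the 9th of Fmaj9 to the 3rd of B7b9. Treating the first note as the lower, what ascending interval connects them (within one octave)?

augmented 5th

Fmaj9 has G as its 9th, and B7b9 has D# as its 3rd.
From G to D#: 8 semitones over a fifth = augmented.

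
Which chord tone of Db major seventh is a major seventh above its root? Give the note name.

The chord tones of Db major seventh are Db-F-Ab-C.
The root is Db. A major seventh above Db is C.
C is the chord's 7th.

C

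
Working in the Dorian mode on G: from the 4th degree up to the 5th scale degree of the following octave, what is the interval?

major ninth

The scale runs G A B♭ C D E F.
So we need the interval from C up to D.
Counting 9 letters and 14 half steps from C gives a major ninth.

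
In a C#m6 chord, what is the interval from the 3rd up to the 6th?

augmented fourth

C#m6: C#, E, G#, A#.
The 3rd is E and the 6th is A#.
From E to A#: 6 semitones over a fourth = augmented.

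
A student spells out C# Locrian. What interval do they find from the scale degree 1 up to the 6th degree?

minor sixth

C# locrian: C# D E F# G A B.
So we need the interval from C# up to A.
C# up to A is 8 semitones, a half step narrower than a major sixth, so the interval is minor.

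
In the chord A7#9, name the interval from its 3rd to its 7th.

A7#9: A–C#–E–G–B#.
That puts C# below G.
From C# to G: 6 semitones over a fifth = diminished.
This 3–7 tritone is the characteristic tension at the heart of the dominant sound.

diminished fifth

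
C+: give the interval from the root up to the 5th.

Caug is spelled C-E-G#.
The root is C and the 5th is G#.
5 letter names make it a fifth; at 8 semitones (a half step wider than perfect) the quality is augmented.

A5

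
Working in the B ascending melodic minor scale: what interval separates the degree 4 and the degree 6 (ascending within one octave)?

Spelling the B ascending melodic minor scale: B C# D E F# G# A#.
Degree 4 = E; 6th degree = G#.
E up to G# spans 3 letter names and 4 semitones — a major third.

M3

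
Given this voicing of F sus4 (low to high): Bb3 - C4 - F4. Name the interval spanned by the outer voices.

P5

The outer voices are Bb3 and F4.
Counting 5 letters and 7 half steps from Bb gives a perfect fifth.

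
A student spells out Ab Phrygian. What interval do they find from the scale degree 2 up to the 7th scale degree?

Spelling Ab Phrygian: Ab Bbb Cb Db Eb Fb Gb.
Scale degree 2 = Bbb; scale degree 7 = Gb.
Bbb up to Gb spans 6 letter names and 9 semitones — a major sixth.

M6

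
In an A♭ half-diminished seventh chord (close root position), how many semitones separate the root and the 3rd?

3

A♭m7b5 is spelled A♭ C♭ E𝄫 G♭.
A♭ to C♭ is a minor third: 3 semitones.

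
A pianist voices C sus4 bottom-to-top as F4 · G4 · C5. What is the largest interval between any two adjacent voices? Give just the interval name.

Adjacent intervals: F4→G4 = major second; G4→C5 = perfect fourth.
The largest is G4 to C5, a perfect fourth (5 semitones).

perfect 4th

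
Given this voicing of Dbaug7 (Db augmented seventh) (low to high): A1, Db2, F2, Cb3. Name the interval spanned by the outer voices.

The outer voices are A1 and Cb3.
10 letter names make it a tenth; at 14 semitones (a whole step narrower than major) the quality is diminished.

diminished 10th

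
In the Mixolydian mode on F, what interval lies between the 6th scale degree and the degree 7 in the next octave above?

m9

The scale runs F G A Bb C D Eb.
6th scale degree = D; scale degree 7 (up an octave) = Eb.
From D to Eb: 13 semitones over a ninth = minor.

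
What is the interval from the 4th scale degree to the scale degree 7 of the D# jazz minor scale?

augmented 4th

D# melodic minor: D# E# F# G# A# B# C##.
So we need the interval from G# up to C##.
G# up to C## is 6 semitones, a half step wider than a perfect fourth, so the interval is augmented.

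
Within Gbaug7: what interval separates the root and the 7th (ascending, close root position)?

minor seventh

Gb+7 (Gb augmented seventh): Gb, Bb, D, Fb.
So we need the interval from Gb up to Fb.
From Gb to Fb: 10 semitones over a seventh = minor.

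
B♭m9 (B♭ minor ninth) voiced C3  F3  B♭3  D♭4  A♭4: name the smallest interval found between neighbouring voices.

minor third

Adjacent intervals: C3→F3 = perfect fourth; F3→B♭3 = perfect fourth; B♭3→D♭4 = minor third; D♭4→A♭4 = perfect fifth.
The smallest is B♭3 to D♭4, a minor third (3 semitones).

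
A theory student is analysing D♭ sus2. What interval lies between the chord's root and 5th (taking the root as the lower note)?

perfect 5th

Spelling the chord: D♭ E♭ A♭.
That puts D♭ below A♭.
From D♭ to A♭ is 7 semitones, exactly the perfect fifth.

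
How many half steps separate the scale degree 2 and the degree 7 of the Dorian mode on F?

8

The scale is F G Ab Bb C D Eb.
G up to Eb is a minor sixth — 8 semitones.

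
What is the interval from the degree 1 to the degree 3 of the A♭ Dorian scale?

A♭ dorian: A♭ B♭ C♭ D♭ E♭ F G♭.
The degree 1 is A♭ and the degree 3 is C♭.
From A♭ to C♭: 3 semitones over a third = minor.

minor third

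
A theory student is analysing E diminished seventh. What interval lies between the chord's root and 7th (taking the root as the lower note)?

diminished seventh

The chord tones of Edim7 are E–G–Bb–Db.
Root = E; 7th = Db.
From E to Db: 9 semitones over a seventh = diminished.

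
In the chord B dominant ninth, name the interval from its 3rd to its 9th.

B9 (B dominant ninth): B, D#, F#, A, C#.
3rd = D#; 9th = C#.
D# up to C# is 10 semitones, a half step narrower than a major seventh, so the interval is minor.

minor seventh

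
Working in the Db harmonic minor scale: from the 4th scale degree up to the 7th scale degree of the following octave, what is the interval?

Db harmonic minor: Db Eb Fb Gb Ab Bbb C.
That puts Gb below C.
From Gb to C: 18 semitones over an eleventh = augmented.

augmented 11th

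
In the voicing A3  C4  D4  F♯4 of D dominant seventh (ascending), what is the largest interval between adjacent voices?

Adjacent intervals: A3→C4 = minor third; C4→D4 = major second; D4→F♯4 = major third.
The largest is D4 to F♯4, a major third (4 semitones).

major 3rd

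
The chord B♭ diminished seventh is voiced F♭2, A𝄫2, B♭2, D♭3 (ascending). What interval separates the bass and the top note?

The outer voices are F♭2 and D♭3.
From F♭ to D♭ is 9 semitones, exactly the major sixth.

major sixth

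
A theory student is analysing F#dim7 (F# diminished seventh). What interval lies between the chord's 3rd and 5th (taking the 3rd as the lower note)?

F#°7 (F# diminished seventh): F#, A, C, Eb.
The 3rd is A and the 5th is C.
3 letter names make it a third; at 3 semitones (a half step narrower than major) the quality is minor.

minor third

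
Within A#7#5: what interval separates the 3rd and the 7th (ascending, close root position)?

A#7#5 is spelled A#, C##, E##, G#.
That puts C## below G#.
C## up to G# is 6 semitones, a half step narrower than a perfect fifth, so the interval is diminished.

d5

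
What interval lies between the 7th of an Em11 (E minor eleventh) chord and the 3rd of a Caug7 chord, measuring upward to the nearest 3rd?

major 2nd

The 7th of Em11 (E minor eleventh) is D; the 3rd of Caug7 is E.
From D to E is 2 semitones, exactly the major second.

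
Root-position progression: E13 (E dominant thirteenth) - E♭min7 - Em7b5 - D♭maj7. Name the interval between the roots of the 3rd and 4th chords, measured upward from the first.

The roots are E and D♭.
From E to D♭: 9 semitones over a seventh = diminished.

diminished 7th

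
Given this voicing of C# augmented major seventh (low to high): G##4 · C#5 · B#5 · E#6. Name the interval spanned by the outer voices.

The outer voices are G##4 and E#6.
13 letter names make it a thirteenth; at 20 semitones (a half step narrower than major) the quality is minor.

minor thirteenth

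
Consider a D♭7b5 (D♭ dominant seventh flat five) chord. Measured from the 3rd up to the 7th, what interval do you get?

D♭7b5 is spelled D♭–F–A𝄫–C♭.
That puts F below C♭.
5 letter names make it a fifth; at 6 semitones (a half step narrower than perfect) the quality is diminished.
That tritone between 3rd and 7th is what gives the dominant seventh its pull toward resolution.

diminished 5th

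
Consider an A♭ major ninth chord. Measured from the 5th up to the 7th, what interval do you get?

major third

A♭maj9: A♭ C E♭ G B♭.
The 5th is E♭ and the 7th is G.
E♭ up to G spans 3 letter names and 4 semitones — a major third.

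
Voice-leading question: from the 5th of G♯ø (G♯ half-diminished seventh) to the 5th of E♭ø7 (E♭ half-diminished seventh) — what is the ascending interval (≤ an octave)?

G♯ø (G♯ half-diminished seventh) has D as its 5th, and E♭ø7 (E♭ half-diminished seventh) has B𝄫 as its 5th.
D up to B𝄫 is 7 semitones, a whole step narrower than a major sixth, so the interval is diminished.

diminished sixth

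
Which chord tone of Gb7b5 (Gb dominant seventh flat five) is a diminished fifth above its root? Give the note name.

Dbb

Gb7b5: Gb–Bb–Dbb–Fb.
The root is Gb. A diminished fifth above Gb is Dbb.
Dbb is the chord's 5th.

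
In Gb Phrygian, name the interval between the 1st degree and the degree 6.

Spelling Gb Phrygian: Gb Abb Bbb Cb Db Ebb Fb.
So we need the interval from Gb up to Ebb.
6 letter names make it a sixth; at 8 semitones (a half step narrower than major) the quality is minor.

m6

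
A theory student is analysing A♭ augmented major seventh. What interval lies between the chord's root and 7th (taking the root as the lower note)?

A♭maj7#5 (A♭ augmented major seventh): A♭–C–E–G.
So we need the interval from A♭ up to G.
A♭ up to G spans 7 letter names and 11 semitones — a major seventh.

major seventh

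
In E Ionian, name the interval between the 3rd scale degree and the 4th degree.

m2

E major: E F♯ G♯ A B C♯ D♯.
So we need the interval from G♯ up to A.
G♯ up to A is 1 semitone, a half step narrower than a major second, so the interval is minor.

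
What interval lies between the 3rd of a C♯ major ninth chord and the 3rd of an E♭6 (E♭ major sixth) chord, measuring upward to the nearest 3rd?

The 3rd of C♯ major ninth is E♯; the 3rd of E♭6 (E♭ major sixth) is G.
E♯ up to G is 2 semitones, a whole step narrower than a major third, so the interval is diminished.

diminished 3rd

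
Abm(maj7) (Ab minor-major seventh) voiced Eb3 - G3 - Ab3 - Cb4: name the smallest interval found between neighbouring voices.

minor 2nd

Adjacent intervals: Eb3→G3 = major third; G3→Ab3 = minor second; Ab3→Cb4 = minor third.
The smallest is G3 to Ab3, a minor second (1 semitone).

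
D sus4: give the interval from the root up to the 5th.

perfect fifth

D sus4: D, G, A.
So we need the interval from D up to A.
Counting 5 letters and 7 half steps from D gives a perfect fifth.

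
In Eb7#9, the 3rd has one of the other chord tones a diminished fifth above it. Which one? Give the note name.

Db

The chord tones of Eb7#9 are Eb-G-Bb-Db-F#.
The 3rd is G. A diminished fifth above G is Db.
Db is the chord's 7th.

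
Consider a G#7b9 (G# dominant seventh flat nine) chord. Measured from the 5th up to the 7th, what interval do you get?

m3

The chord tones of G# dominant seventh flat nine are G#–B#–D#–F#–A.
So we need the interval from D# up to F#.
3 letter names make it a third; at 3 semitones (a half step narrower than major) the quality is minor.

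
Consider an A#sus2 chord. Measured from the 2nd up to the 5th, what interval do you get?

perfect fourth

A#sus2: A#–B#–E#.
That puts B# below E#.
From B# to E# is 5 semitones, exactly the perfect fourth.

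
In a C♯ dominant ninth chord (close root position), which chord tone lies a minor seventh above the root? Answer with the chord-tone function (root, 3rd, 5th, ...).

7th

The chord tones of C♯9 are C♯, E♯, G♯, B, D♯.
The root is C♯. A minor seventh above C♯ is B.
B is the chord's 7th.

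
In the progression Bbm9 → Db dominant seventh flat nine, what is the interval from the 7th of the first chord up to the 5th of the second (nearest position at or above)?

perfect unison

Bbm9 has Ab as its 7th, and Db dominant seventh flat nine has Ab as its 5th.
Ab up to Ab spans 1 letter names and 0 semitones — a perfect unison.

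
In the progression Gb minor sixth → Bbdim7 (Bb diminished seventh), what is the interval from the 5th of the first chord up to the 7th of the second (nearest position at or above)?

diminished 5th

The 5th of Gb minor sixth is Db; the 7th of Bbdim7 (Bb diminished seventh) is Abb.
Db up to Abb is 6 semitones, a half step narrower than a perfect fifth, so the interval is diminished.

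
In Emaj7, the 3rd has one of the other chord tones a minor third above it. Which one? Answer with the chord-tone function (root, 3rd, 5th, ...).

5th

EM7: E-G#-B-D#.
The 3rd is G#. A minor third above G# is B.
B is the chord's 5th.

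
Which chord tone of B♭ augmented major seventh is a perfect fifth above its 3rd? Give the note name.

The chord tones of B♭ augmented major seventh are B♭, D, F♯, A.
The 3rd is D. A perfect fifth above D is A.
A is the chord's 7th.

A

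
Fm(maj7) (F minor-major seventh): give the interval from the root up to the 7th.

major seventh

Fm(maj7) is spelled F-Ab-C-E.
Root = F; 7th = E.
F up to E spans 7 letter names and 11 semitones — a major seventh.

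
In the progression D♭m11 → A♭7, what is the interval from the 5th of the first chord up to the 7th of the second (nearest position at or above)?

D♭m11 has A♭ as its 5th, and A♭7 has G♭ as its 7th.
7 letter names make it a seventh; at 10 semitones (a half step narrower than major) the quality is minor.

minor 7th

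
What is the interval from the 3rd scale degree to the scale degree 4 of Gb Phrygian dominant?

Spelling Gb Phrygian dominant: Gb Abb Bb Cb Db Ebb Fb.
That puts Bb below Cb.
2 letter names make it a second; at 1 semitone (a half step narrower than major) the quality is minor.

minor second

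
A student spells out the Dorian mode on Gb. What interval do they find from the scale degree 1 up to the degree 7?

Spelling the Dorian mode on Gb: Gb Ab Bbb Cb Db Eb Fb.
That puts Gb below Fb.
From Gb to Fb: 10 semitones over a seventh = minor.

minor seventh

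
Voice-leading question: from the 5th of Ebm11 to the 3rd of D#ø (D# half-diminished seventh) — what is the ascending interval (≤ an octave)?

Ebm11 has Bb as its 5th, and D#ø (D# half-diminished seventh) has F# as its 3rd.
5 letter names make it a fifth; at 8 semitones (a half step wider than perfect) the quality is augmented.

augmented 5th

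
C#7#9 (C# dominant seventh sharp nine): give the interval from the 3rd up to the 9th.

Spelling the chord: C#-E#-G#-B-D##.
3rd = E#; 9th = D##.
E# up to D## spans 7 letter names and 11 semitones — a major seventh.

M7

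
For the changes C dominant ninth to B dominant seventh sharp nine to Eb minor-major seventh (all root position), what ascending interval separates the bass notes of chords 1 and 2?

major seventh

The roots are C and B.
From C to B is 11 semitones, exactly the major seventh.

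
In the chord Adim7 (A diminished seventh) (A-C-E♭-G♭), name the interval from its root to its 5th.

Root = A; 5th = E♭.
From A to E♭: 6 semitones over a fifth = diminished.

diminished fifth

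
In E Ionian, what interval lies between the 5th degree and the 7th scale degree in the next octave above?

Spelling E Ionian: E F♯ G♯ A B C♯ D♯.
So we need the interval from B up to D♯.
Counting 10 letters and 16 half steps from B gives a major tenth.

major tenth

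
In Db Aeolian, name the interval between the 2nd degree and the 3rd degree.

The scale runs Db Eb Fb Gb Ab Bbb Cb.
The 2nd degree is Eb and the 3rd scale degree is Fb.
Eb up to Fb is 1 semitone, a half step narrower than a major second, so the interval is minor.

minor second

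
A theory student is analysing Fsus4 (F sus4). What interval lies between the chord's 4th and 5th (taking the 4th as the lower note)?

major second

Spelling the chord: F, Bb, C.
4th = Bb; 5th = C.
Bb up to C spans 2 letter names and 2 semitones — a major second.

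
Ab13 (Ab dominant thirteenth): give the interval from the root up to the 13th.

Ab dominant thirteenth: Ab-C-Eb-Gb-Bb-F.
Root = Ab; 13th = F.
Ab up to F spans 13 letter names and 21 semitones — a major thirteenth.

major thirteenth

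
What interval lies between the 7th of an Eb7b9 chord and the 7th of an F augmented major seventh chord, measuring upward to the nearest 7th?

The 7th of Eb7b9 is Db; the 7th of F augmented major seventh is E.
From Db to E: 3 semitones over a second = augmented.

A2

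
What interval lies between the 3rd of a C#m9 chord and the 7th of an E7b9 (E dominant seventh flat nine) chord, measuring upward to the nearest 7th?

minor seventh

The 3rd of C#m9 is E; the 7th of E7b9 (E dominant seventh flat nine) is D.
From E to D: 10 semitones over a seventh = minor.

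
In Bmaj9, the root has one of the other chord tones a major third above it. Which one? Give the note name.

D#

The chord tones of B major ninth are B D# F# A# C#.
The root is B. A major third above B is D#.
D# is the chord's 3rd.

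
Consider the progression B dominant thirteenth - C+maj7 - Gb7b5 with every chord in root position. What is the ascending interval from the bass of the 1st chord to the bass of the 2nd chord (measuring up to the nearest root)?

minor second

The roots are B and C.
From B to C: 1 semitone over a second = minor.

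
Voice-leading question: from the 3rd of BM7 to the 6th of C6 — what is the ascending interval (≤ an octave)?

diminished fifth

The 3rd of BM7 is D♯; the 6th of C6 is A.
D♯ up to A is 6 semitones, a half step narrower than a perfect fifth, so the interval is diminished.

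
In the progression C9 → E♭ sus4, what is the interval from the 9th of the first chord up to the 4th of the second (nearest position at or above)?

C9 has D as its 9th, and E♭ sus4 has A♭ as its 4th.
5 letter names make it a fifth; at 6 semitones (a half step narrower than perfect) the quality is diminished.

diminished fifth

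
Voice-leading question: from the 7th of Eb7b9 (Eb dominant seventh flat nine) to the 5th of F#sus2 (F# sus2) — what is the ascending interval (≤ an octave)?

A7

Eb7b9 (Eb dominant seventh flat nine) has Db as its 7th, and F#sus2 (F# sus2) has C# as its 5th.
From Db to C#: 12 semitones over a seventh = augmented.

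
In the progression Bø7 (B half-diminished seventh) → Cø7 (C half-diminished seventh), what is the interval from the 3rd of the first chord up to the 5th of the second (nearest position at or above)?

The 3rd of Bø7 (B half-diminished seventh) is D; the 5th of Cø7 (C half-diminished seventh) is Gb.
D up to Gb is 4 semitones, a half step narrower than a perfect fourth, so the interval is diminished.

diminished 4th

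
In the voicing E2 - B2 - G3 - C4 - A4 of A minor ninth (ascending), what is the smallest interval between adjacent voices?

perfect fourth

Adjacent intervals: E2→B2 = perfect fifth; B2→G3 = minor sixth; G3→C4 = perfect fourth; C4→A4 = major sixth.
The smallest is G3 to C4, a perfect fourth (5 semitones).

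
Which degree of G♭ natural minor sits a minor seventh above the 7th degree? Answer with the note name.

The scale is G♭ A♭ B𝄫 C♭ D♭ E𝄫 F♭.
The 7th degree is F♭; a minor seventh above that is E𝄫 — scale degree 6.

Ebb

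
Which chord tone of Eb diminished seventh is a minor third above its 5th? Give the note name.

Dbb

Eb°7 is spelled Eb-Gb-Bbb-Dbb.
The 5th is Bbb. A minor third above Bbb is Dbb.
Dbb is the chord's 7th.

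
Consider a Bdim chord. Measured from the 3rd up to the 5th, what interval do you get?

The chord tones of B° are B–D–F.
3rd = D; 5th = F.
D up to F is 3 semitones, a half step narrower than a major third, so the interval is minor.

m3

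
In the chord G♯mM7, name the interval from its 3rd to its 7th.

The chord tones of G♯m(maj7) (G♯ minor-major seventh) are G♯ B D♯ F𝄪.
That puts B below F𝄪.
5 letter names make it a fifth; at 8 semitones (a half step wider than perfect) the quality is augmented.

augmented fifth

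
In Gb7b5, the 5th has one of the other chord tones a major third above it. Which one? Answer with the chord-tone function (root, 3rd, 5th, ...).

Gb7b5 (Gb dominant seventh flat five) is spelled Gb Bb Dbb Fb.
The 5th is Dbb. A major third above Dbb is Fb.
Fb is the chord's 7th.

7th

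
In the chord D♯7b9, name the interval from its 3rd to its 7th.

diminished fifth

Spelling the chord: D♯–F𝄪–A♯–C♯–E.
That puts F𝄪 below C♯.
5 letter names make it a fifth; at 6 semitones (a half step narrower than perfect) the quality is diminished.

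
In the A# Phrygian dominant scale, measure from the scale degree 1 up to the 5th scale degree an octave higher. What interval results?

The scale runs A# B C## D# E# F# G#.
So we need the interval from A# up to E#.
From A# to E# is 19 semitones, exactly the perfect twelfth.

P12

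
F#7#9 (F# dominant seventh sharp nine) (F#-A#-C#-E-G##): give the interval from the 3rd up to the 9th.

M7

So we need the interval from A# up to G##.
A# up to G## spans 7 letter names and 11 semitones — a major seventh.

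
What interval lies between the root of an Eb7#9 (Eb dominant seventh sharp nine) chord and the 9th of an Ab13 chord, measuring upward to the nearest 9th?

perfect 5th

The root of Eb7#9 (Eb dominant seventh sharp nine) is Eb; the 9th of Ab13 is Bb.
From Eb to Bb is 7 semitones, exactly the perfect fifth.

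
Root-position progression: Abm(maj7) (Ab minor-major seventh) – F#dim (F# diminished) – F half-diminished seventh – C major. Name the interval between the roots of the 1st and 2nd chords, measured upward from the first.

augmented sixth

The roots are Ab and F#.
6 letter names make it a sixth; at 10 semitones (a half step wider than major) the quality is augmented.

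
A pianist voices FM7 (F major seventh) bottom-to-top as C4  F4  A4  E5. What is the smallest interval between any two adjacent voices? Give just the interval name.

major third

Adjacent intervals: C4→F4 = perfect fourth; F4→A4 = major third; A4→E5 = perfect fifth.
The smallest is F4 to A4, a major third (4 semitones).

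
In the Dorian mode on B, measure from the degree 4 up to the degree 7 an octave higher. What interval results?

P11

Spelling the Dorian mode on B: B C# D E F# G# A.
Degree 4 = E; degree 7 (up an octave) = A.
Counting 11 letters and 17 half steps from E gives a perfect eleventh.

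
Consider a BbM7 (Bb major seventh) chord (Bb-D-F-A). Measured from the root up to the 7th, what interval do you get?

The root is Bb and the 7th is A.
Counting 7 letters and 11 half steps from Bb gives a major seventh.

major 7th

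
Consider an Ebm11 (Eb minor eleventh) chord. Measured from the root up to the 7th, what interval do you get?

m7

Spelling the chord: Eb–Gb–Bb–Db–F–Ab.
That puts Eb below Db.
From Eb to Db: 10 semitones over a seventh = minor.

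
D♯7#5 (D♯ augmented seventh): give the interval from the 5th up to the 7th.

D♯aug7 (D♯ augmented seventh) is spelled D♯-F𝄪-A𝄪-C♯.
That puts A𝄪 below C♯.
A𝄪 up to C♯ is 2 semitones, a whole step narrower than a major third, so the interval is diminished.

diminished third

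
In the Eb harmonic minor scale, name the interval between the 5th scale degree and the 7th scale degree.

major 3rd

The scale runs Eb F Gb Ab Bb Cb D.
So we need the interval from Bb up to D.
Bb up to D spans 3 letter names and 4 semitones — a major third.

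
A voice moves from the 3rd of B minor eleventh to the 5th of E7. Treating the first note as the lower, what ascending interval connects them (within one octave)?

The 3rd of B minor eleventh is D; the 5th of E7 is B.
D up to B spans 6 letter names and 9 semitones — a major sixth.

major sixth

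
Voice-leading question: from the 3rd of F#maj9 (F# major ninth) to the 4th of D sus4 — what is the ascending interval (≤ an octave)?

diminished seventh

F#maj9 (F# major ninth) has A# as its 3rd, and D sus4 has G as its 4th.
7 letter names make it a seventh; at 9 semitones (a whole step narrower than major) the quality is diminished.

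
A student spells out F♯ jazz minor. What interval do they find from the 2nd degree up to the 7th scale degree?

Spelling F♯ jazz minor: F♯ G♯ A B C♯ D♯ E♯.
That puts G♯ below E♯.
From G♯ to E♯ is 9 semitones, exactly the major sixth.

major sixth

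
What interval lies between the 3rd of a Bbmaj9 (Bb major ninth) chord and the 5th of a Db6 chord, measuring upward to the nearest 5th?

diminished 5th

The 3rd of Bbmaj9 (Bb major ninth) is D; the 5th of Db6 is Ab.
5 letter names make it a fifth; at 6 semitones (a half step narrower than perfect) the quality is diminished.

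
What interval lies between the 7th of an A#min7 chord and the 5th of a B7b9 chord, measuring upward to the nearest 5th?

A#min7 has G# as its 7th, and B7b9 has F# as its 5th.
7 letter names make it a seventh; at 10 semitones (a half step narrower than major) the quality is minor.

minor 7th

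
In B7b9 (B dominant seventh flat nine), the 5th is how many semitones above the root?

7

Spelling the chord: B–D#–F#–A–C.
B to F# is a perfect fifth: 7 semitones.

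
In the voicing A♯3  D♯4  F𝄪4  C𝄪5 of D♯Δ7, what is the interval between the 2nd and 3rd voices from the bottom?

Those voices are D♯4 and F𝄪4.
D♯ up to F𝄪 spans 3 letter names and 4 semitones — a major third.

major third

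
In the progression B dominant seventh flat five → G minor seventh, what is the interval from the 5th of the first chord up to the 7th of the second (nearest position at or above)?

perfect 1st

The 5th of B dominant seventh flat five is F; the 7th of G minor seventh is F.
F up to F spans 1 letter names and 0 semitones — a perfect unison.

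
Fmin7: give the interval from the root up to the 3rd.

F-7 (F minor seventh) is spelled F Ab C Eb.
The root is F and the 3rd is Ab.
F up to Ab is 3 semitones, a half step narrower than a major third, so the interval is minor.

m3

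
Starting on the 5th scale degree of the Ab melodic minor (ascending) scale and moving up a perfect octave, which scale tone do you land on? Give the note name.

Eb

The scale is Ab Bb Cb Db Eb F G.
The 5th scale degree is Eb; a perfect octave above that is Eb — scale degree 5.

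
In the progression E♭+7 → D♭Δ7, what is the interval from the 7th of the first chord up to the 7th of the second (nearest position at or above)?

E♭+7 has D♭ as its 7th, and D♭Δ7 has C as its 7th.
From D♭ to C is 11 semitones, exactly the major seventh.

major seventh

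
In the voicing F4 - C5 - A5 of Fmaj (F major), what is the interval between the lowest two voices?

P5

Those voices are F4 and C5.
From F to C is 7 semitones, exactly the perfect fifth.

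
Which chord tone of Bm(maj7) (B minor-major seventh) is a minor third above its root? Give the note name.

Spelling the chord: B-D-F#-A#.
The root is B. A minor third above B is D.
D is the chord's 3rd.

D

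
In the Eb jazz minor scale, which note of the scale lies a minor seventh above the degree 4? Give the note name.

The scale is Eb F Gb Ab Bb C D.
The degree 4 is Ab; a minor seventh above that is Gb — scale degree 3.

Gb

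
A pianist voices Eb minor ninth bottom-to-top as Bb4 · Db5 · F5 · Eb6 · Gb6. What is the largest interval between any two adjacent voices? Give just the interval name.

Adjacent intervals: Bb4→Db5 = minor third; Db5→F5 = major third; F5→Eb6 = minor seventh; Eb6→Gb6 = minor third.
The largest is F5 to Eb6, a minor seventh (10 semitones).

m7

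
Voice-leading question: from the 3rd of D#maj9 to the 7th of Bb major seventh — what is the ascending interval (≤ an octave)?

D#maj9 has F## as its 3rd, and Bb major seventh has A as its 7th.
3 letter names make it a third; at 2 semitones (a whole step narrower than major) the quality is diminished.

d3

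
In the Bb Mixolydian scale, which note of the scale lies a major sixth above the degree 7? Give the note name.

F

The scale is Bb C D Eb F G Ab.
The degree 7 is Ab; a major sixth above that is F — scale degree 5.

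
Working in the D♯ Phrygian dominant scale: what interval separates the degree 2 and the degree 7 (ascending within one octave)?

Spelling the D♯ Phrygian dominant scale: D♯ E F𝄪 G♯ A♯ B C♯.
That puts E below C♯.
Counting 6 letters and 9 half steps from E gives a major sixth.

major sixth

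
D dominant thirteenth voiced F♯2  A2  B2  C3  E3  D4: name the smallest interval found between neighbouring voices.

Adjacent intervals: F♯2→A2 = minor third; A2→B2 = major second; B2→C3 = minor second; C3→E3 = major third; E3→D4 = minor seventh.
The smallest is B2 to C3, a minor second (1 semitone).

minor second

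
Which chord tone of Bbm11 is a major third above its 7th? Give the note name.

Bb minor eleventh: Bb–Db–F–Ab–C–Eb.
The 7th is Ab. A major third above Ab is C.
C is the chord's 9th.

C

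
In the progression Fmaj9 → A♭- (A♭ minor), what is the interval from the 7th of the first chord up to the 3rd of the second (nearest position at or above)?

diminished sixth

Fmaj9 has E as its 7th, and A♭- (A♭ minor) has C♭ as its 3rd.
From E to C♭: 7 semitones over a sixth = diminished.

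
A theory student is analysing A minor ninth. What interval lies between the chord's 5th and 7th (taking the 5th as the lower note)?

The chord tones of Am9 are A, C, E, G, B.
So we need the interval from E up to G.
From E to G: 3 semitones over a third = minor.

minor third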